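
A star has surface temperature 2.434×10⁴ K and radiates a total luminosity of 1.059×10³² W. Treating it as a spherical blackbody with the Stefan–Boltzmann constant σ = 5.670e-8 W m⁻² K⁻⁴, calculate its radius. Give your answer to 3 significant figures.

L = 4πR²σT⁴ ⇒ R = √(L/(4πσT⁴)).
σT⁴ = 1.99006×10¹⁰ W/m², so R = √(1.059×10³²/(4π×1.99006×10¹⁰)) = 2.06×10¹⁰ m.

R ≈ 2.06×10¹⁰ m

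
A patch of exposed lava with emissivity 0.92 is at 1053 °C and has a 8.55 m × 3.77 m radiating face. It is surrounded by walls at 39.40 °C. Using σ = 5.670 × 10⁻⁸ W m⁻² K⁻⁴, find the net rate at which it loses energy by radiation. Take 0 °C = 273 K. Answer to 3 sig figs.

Net loss ≈ 5.18×10⁶ W

T = 1053 °C + 273 = 1326 K.
Surroundings: T = 39.40 °C + 273 = 312.40 K.
Area A = 8.55 × 3.77 = 32.2335 m².
Net radiated power P_net = εσA(T⁴ − T₀⁴) = 0.92×5.670×10⁻⁸×32.2335×(1326⁴ − 312.40⁴).
T⁴ − T₀⁴ = 3.09153×10¹² − 9.52454×10⁹ = 3.08201×10¹² K⁴, so P_net = 5.18×10⁶ W.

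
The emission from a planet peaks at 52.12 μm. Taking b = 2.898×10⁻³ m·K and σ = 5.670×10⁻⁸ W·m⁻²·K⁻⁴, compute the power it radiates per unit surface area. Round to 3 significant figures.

Wien's law: T = b/λ_max = 2.898×10⁻³/5.212×10⁻⁵ = 55.6025 K.
Then I = σT⁴ = 5.670×10⁻⁸×(55.6025)⁴ = 0.542 W/m².

I ≈ 0.542 W/m²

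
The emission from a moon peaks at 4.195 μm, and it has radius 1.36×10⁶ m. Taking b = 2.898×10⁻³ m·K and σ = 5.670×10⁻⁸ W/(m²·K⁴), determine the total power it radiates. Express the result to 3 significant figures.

Wien's law: T = b/λ_max = 2.898×10⁻³/4.195×10⁻⁶ = 690.822 K.
Surface area A = 4πR² = 4π(1.36×10⁶ m)² = 2.32428×10¹³ m².
Then P = σAT⁴ = 5.670×10⁻⁸×2.32428×10¹³×(690.822)⁴ = 3.00×10¹⁷ W.

P ≈ 3.00×10¹⁷ W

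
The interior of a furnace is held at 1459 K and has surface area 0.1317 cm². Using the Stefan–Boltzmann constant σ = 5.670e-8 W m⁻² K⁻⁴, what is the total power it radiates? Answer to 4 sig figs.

Area A = 0.1317 cm² = 1.317×10⁻⁵ m².
P = σAT⁴ = 5.670×10⁻⁸ × 1.317×10⁻⁵ × (1459)⁴ = 3.384 W.

P ≈ 3.384 W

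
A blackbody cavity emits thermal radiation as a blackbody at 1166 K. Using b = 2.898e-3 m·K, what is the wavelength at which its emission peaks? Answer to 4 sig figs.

Wien's displacement law: λ_max = b/T = (2.898×10⁻³ m·K)/(1166 K) = 2.4854×10⁻⁶ m.
That is 2.485 μm, in the infrared range.

λ_max ≈ 2.485 μm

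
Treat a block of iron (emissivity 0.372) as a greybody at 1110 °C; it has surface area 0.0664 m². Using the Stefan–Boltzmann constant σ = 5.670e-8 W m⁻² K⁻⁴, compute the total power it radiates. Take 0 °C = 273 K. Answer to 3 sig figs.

P ≈ 5.12×10³ W

T = 1110 °C + 273 = 1383 K.
Area A = 0.0664 m².
P = εσAT⁴ = 0.372 × 5.670×10⁻⁸ × 0.0664 × (1383)⁴ = 5.12×10³ W.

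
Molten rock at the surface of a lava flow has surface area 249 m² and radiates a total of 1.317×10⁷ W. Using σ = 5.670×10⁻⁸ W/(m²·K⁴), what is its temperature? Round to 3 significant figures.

T ≈ 983 K

Area A = 249 m².
P = σAT⁴ ⇒ T = (P/(σA))^(1/4) = (1.317×10⁷/(5.670×10⁻⁸×249))^(1/4) = 983 K.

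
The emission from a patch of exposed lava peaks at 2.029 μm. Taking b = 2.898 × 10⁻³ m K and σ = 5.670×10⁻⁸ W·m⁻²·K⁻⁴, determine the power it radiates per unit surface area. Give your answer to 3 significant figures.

I ≈ 2.36×10⁵ W/m²

Wien's law: T = b/λ_max = 2.898×10⁻³/2.029×10⁻⁶ = 1428.29 K.
Then I = σT⁴ = 5.670×10⁻⁸×(1428.29)⁴ = 2.36×10⁵ W/m².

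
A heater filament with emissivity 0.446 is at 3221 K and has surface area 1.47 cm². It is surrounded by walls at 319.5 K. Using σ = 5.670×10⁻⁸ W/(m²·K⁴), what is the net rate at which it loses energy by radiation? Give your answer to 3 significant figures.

Net loss ≈ 400 W

Area A = 1.47 cm² = 1.47×10⁻⁴ m².
Net radiated power P_net = εσA(T⁴ − T₀⁴) = 0.446×5.670×10⁻⁸×1.47×10⁻⁴×(3221⁴ − 319.5⁴).
T⁴ − T₀⁴ = 1.07637×10¹⁴ − 1.04204×10¹⁰ = 1.07627×10¹⁴ K⁴, so P_net = 400 W.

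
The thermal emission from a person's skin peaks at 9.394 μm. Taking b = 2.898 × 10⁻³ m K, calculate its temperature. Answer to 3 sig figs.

T ≈ 308 K

Wien's law gives T = b/λ_max = (2.898×10⁻³ m·K)/(9.394×10⁻⁶ m) = 308 K.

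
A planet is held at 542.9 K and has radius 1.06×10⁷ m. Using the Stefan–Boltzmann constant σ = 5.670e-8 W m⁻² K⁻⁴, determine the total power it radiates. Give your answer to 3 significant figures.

P ≈ 6.95×10¹⁸ W

Surface area A = 4πR² = 4π(1.06×10⁷ m)² = 1.41196×10¹⁵ m².
P = σAT⁴ = 5.670×10⁻⁸ × 1.41196×10¹⁵ × (542.9)⁴ = 6.95×10¹⁸ W.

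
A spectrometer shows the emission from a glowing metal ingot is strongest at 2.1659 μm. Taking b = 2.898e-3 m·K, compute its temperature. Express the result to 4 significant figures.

T ≈ 1338 K

Wien's law gives T = b/λ_max = (2.898×10⁻³ m·K)/(2.1659×10⁻⁶ m) = 1338 K.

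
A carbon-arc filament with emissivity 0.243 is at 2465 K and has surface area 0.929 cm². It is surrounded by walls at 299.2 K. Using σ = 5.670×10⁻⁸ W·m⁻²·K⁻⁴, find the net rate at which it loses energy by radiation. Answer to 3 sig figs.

Area A = 0.929 cm² = 9.29×10⁻⁵ m².
Net radiated power P_net = εσA(T⁴ − T₀⁴) = 0.243×5.670×10⁻⁸×9.29×10⁻⁵×(2465⁴ − 299.2⁴).
T⁴ − T₀⁴ = 3.69205×10¹³ − 8.01394×10⁹ = 3.69125×10¹³ K⁴, so P_net = 47.2 W.

Net loss ≈ 47.2 W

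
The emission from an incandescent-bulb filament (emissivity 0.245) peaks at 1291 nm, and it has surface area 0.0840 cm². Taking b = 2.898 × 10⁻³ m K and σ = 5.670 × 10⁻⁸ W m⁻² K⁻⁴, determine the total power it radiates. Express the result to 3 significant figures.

Wien's law: T = b/λ_max = 2.898×10⁻³/1.291×10⁻⁶ = 2244.77 K.
Area A = 0.0840 cm² = 8.40×10⁻⁶ m².
Then P = εσAT⁴ = 0.245×5.670×10⁻⁸×8.40×10⁻⁶×(2244.77)⁴ = 2.96 W.

P ≈ 2.96 W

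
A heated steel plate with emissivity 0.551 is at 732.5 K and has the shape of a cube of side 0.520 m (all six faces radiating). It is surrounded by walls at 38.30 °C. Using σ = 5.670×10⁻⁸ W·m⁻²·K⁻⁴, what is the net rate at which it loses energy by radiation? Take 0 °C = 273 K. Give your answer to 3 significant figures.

Net loss ≈ 1.41×10⁴ W

Surroundings: T = 38.30 °C + 273 = 311.30 K.
Area A = 6s² = 6×(0.520 m)² = 1.6224 m².
Net radiated power P_net = εσA(T⁴ − T₀⁴) = 0.551×5.670×10⁻⁸×1.6224×(732.5⁴ − 311.30⁴).
T⁴ − T₀⁴ = 2.87893×10¹¹ − 9.39110×10⁹ = 2.78502×10¹¹ K⁴, so P_net = 1.41×10⁴ W.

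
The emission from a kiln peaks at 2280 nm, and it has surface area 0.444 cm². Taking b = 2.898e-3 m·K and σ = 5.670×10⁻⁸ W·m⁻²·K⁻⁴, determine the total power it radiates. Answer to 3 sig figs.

Wien's law: T = b/λ_max = 2.898×10⁻³/2.280×10⁻⁶ = 1271.05 K.
Area A = 0.444 cm² = 4.44×10⁻⁵ m².
Then P = σAT⁴ = 5.670×10⁻⁸×4.44×10⁻⁵×(1271.05)⁴ = 6.57 W.

P ≈ 6.57 W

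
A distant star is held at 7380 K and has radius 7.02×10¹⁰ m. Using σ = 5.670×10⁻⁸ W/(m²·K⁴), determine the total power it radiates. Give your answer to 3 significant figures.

Surface area A = 4πR² = 4π(7.02×10¹⁰ m)² = 6.19276×10²² m².
P = σAT⁴ = 5.670×10⁻⁸ × 6.19276×10²² × (7380)⁴ = 1.04×10³¹ W.

P ≈ 1.04×10³¹ W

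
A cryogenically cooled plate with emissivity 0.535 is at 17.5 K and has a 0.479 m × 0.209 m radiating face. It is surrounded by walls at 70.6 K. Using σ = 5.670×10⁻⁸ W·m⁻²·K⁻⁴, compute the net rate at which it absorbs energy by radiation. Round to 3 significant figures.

Area A = 0.479 × 0.209 = 0.100111 m².
Net radiated power P_net = εσA(T⁴ − T₀⁴) = 0.535×5.670×10⁻⁸×0.100111×(17.5⁴ − 70.6⁴).
T⁴ − T₀⁴ = 93789.1 − 2.48438×10⁷ = -2.47500×10⁷ K⁴, so P_net = -0.0752 W — negative, meaning a net gain of 0.0752 W.

Net gain ≈ 0.0752 W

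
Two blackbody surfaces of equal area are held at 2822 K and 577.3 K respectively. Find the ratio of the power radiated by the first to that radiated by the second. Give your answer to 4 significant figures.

P₁/P₂ ≈ 571.0

With equal areas, P₁/P₂ = (T₁/T₂)⁴ = (2822/577.3)⁴ = 571.0.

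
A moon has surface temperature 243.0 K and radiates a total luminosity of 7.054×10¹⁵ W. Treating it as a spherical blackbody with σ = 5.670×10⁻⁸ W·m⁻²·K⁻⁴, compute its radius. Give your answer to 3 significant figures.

R ≈ 1.69×10⁶ m

L = 4πR²σT⁴ ⇒ R = √(L/(4πσT⁴)).
σT⁴ = 197.701 W/m², so R = √(7.054×10¹⁵/(4π×197.701)) = 1.69×10⁶ m.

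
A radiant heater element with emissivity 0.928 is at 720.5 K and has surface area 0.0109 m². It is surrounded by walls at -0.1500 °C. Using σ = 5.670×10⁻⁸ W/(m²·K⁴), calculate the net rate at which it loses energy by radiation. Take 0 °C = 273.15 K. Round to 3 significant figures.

Surroundings: T = -0.1500 °C + 273.15 = 273.0000 K.
Area A = 0.0109 m².
Net radiated power P_net = εσA(T⁴ − T₀⁴) = 0.928×5.670×10⁻⁸×0.0109×(720.5⁴ − 273.0000⁴).
T⁴ − T₀⁴ = 2.69486×10¹¹ − 5.55457×10⁹ = 2.63931×10¹¹ K⁴, so P_net = 151 W.

Net loss ≈ 151 W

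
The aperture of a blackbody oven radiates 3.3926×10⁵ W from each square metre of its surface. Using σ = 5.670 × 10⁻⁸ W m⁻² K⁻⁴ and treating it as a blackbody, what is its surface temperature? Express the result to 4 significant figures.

I = σT⁴, so T = (I/σ)^(1/4) = (3.3926×10⁵/(5.670×10⁻⁸))^(1/4) = 1564 K.

T ≈ 1564 K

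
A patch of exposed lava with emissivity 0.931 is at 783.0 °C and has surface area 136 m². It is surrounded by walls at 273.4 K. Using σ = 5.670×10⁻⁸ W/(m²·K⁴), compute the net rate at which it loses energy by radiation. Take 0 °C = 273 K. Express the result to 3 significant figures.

T = 783.0 °C + 273 = 1056.0 K.
Area A = 136 m².
Net radiated power P_net = εσA(T⁴ − T₀⁴) = 0.931×5.670×10⁻⁸×136×(1056.0⁴ − 273.4⁴).
T⁴ − T₀⁴ = 1.24353×10¹² − 5.58720×10⁹ = 1.23794×10¹² K⁴, so P_net = 8.89×10⁶ W.

Net loss ≈ 8.89×10⁶ W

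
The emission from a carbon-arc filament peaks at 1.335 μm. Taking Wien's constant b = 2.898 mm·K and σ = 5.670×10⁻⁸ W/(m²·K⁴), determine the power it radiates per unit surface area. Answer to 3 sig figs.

I ≈ 1.26×10⁶ W/m²

Wien's law: T = b/λ_max = 2.898×10⁻³/1.335×10⁻⁶ = 2170.79 K.
Then I = σT⁴ = 5.670×10⁻⁸×(2170.79)⁴ = 1.26×10⁶ W/m².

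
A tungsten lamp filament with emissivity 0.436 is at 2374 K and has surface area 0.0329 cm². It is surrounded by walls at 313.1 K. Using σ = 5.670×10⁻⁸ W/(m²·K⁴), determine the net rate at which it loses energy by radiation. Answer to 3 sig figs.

Area A = 0.0329 cm² = 3.29×10⁻⁶ m².
Net radiated power P_net = εσA(T⁴ − T₀⁴) = 0.436×5.670×10⁻⁸×3.29×10⁻⁶×(2374⁴ − 313.1⁴).
T⁴ − T₀⁴ = 3.17631×10¹³ − 9.61020×10⁹ = 3.17535×10¹³ K⁴, so P_net = 2.58 W.

Net loss ≈ 2.58 W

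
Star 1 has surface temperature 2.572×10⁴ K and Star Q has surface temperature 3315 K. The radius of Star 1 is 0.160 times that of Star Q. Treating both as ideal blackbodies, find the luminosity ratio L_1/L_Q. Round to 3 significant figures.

L_1/L_Q ≈ 92.8

L ∝ R²T⁴, so L_1/L_Q = (R_1/R_Q)²(T_1/T_Q)⁴ = (0.160)² × (2.572×10⁴/3315)⁴ = 0.0256 × 3623.68 = 92.8.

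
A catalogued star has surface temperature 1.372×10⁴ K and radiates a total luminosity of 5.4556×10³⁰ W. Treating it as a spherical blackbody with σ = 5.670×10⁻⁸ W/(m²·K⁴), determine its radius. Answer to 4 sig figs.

R ≈ 1.470×10¹⁰ m

L = 4πR²σT⁴ ⇒ R = √(L/(4πσT⁴)).
σT⁴ = 2.00909×10⁹ W/m², so R = √(5.4556×10³⁰/(4π×2.00909×10⁹)) = 1.470×10¹⁰ m.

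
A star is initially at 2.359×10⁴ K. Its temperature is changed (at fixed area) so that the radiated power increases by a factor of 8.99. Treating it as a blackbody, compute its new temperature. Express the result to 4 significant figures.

T₂ ≈ 4.085×10⁴ K

P ∝ T⁴, so T₂/T₁ = (P₂/P₁)^(1/4) = (8.99)^(1/4) = 1.73157.
T₂ = 2.359×10⁴ × 1.73157 = 4.085×10⁴ K.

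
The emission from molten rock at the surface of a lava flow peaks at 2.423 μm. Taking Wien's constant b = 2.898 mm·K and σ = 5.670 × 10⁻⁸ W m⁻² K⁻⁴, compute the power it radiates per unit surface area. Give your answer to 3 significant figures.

Wien's law: T = b/λ_max = 2.898×10⁻³/2.423×10⁻⁶ = 1196.04 K.
Then I = σT⁴ = 5.670×10⁻⁸×(1196.04)⁴ = 1.16×10⁵ W/m².

I ≈ 1.16×10⁵ W/m²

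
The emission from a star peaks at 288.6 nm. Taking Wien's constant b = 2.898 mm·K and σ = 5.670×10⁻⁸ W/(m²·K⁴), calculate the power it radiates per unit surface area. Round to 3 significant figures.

Wien's law: T = b/λ_max = 2.898×10⁻³/2.886×10⁻⁷ = 10041.6 K.
Then I = σT⁴ = 5.670×10⁻⁸×(10041.6)⁴ = 5.76×10⁸ W/m².

I ≈ 5.76×10⁸ W/m²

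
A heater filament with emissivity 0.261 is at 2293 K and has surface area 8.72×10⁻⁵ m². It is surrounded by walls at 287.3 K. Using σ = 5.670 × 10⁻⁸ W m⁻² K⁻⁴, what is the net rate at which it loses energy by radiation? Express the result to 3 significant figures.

Area A = 8.72×10⁻⁵ m².
Net radiated power P_net = εσA(T⁴ − T₀⁴) = 0.261×5.670×10⁻⁸×8.72×10⁻⁵×(2293⁴ − 287.3⁴).
T⁴ − T₀⁴ = 2.76450×10¹³ − 6.81306×10⁹ = 2.76382×10¹³ K⁴, so P_net = 35.7 W.

Net loss ≈ 35.7 W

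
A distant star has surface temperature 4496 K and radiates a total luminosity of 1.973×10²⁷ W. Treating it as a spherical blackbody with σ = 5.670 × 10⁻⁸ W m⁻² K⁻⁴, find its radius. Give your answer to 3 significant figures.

L = 4πR²σT⁴ ⇒ R = √(L/(4πσT⁴)).
σT⁴ = 2.31680×10⁷ W/m², so R = √(1.973×10²⁷/(4π×2.31680×10⁷)) = 2.60×10⁹ m.

R ≈ 2.60×10⁹ m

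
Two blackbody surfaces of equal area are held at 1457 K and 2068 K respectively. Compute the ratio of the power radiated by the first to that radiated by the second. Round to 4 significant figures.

With equal areas, P₁/P₂ = (T₁/T₂)⁴ = (1457/2068)⁴ = 0.2464.

P₁/P₂ ≈ 0.2464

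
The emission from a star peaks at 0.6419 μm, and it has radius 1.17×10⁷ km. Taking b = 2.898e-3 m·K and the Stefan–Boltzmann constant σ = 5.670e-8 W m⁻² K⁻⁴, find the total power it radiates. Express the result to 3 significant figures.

Wien's law: T = b/λ_max = 2.898×10⁻³/6.419×10⁻⁷ = 4514.72 K.
Surface area A = 4πR² = 4π(1.17×10¹⁰ m)² = 1.72021×10²¹ m².
Then P = σAT⁴ = 5.670×10⁻⁸×1.72021×10²¹×(4514.72)⁴ = 4.05×10²⁸ W.

P ≈ 4.05×10²⁸ W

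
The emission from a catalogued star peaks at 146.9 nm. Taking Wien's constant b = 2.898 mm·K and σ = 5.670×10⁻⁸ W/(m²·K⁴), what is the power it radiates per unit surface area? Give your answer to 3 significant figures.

Wien's law: T = b/λ_max = 2.898×10⁻³/1.469×10⁻⁷ = 19727.7 K.
Then I = σT⁴ = 5.670×10⁻⁸×(19727.7)⁴ = 8.59×10⁹ W/m².

I ≈ 8.59×10⁹ W/m²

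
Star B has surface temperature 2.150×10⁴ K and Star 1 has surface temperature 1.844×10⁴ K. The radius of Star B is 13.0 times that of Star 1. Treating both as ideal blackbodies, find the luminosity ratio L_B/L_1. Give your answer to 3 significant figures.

L_B/L_1 ≈ 312

L ∝ R²T⁴, so L_B/L_1 = (R_B/R_1)²(T_B/T_1)⁴ = (13.0)² × (2.150×10⁴/1.844×10⁴)⁴ = 169 × 1.84803 = 312.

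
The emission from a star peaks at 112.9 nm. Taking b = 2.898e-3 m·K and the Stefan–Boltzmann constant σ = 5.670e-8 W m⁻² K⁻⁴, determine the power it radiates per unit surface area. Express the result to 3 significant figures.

Wien's law: T = b/λ_max = 2.898×10⁻³/1.129×10⁻⁷ = 25668.7 K.
Then I = σT⁴ = 5.670×10⁻⁸×(25668.7)⁴ = 2.46×10¹⁰ W/m².

I ≈ 2.46×10¹⁰ W/m²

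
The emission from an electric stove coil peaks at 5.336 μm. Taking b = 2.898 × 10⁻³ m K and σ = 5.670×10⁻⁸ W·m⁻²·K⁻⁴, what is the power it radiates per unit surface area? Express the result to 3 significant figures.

I ≈ 4.93×10³ W/m²

Wien's law: T = b/λ_max = 2.898×10⁻³/5.336×10⁻⁶ = 543.103 K.
Then I = σT⁴ = 5.670×10⁻⁸×(543.103)⁴ = 4.93×10³ W/m².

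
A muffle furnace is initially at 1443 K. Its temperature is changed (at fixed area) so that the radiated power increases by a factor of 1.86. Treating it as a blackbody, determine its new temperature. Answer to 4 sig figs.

P ∝ T⁴, so T₂/T₁ = (P₂/P₁)^(1/4) = (1.86)^(1/4) = 1.16783.
T₂ = 1443 × 1.16783 = 1685 K.

T₂ ≈ 1685 K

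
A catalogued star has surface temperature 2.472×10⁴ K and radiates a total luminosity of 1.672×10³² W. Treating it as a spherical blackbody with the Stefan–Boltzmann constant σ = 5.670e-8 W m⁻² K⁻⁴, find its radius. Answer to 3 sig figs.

L = 4πR²σT⁴ ⇒ R = √(L/(4πσT⁴)).
σT⁴ = 2.11727×10¹⁰ W/m², so R = √(1.672×10³²/(4π×2.11727×10¹⁰)) = 2.51×10¹⁰ m.

R ≈ 2.51×10¹⁰ m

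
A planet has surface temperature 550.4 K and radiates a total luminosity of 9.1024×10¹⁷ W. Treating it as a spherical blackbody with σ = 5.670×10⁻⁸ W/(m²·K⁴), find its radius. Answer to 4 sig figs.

R ≈ 3.731×10⁶ m

L = 4πR²σT⁴ ⇒ R = √(L/(4πσT⁴)).
σT⁴ = 5203.51 W/m², so R = √(9.1024×10¹⁷/(4π×5203.51)) = 3.731×10⁶ m.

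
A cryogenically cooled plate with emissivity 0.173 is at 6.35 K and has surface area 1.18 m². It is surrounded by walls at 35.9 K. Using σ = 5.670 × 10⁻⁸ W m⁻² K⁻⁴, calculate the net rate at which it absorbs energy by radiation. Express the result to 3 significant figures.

Net gain ≈ 0.0192 W

Area A = 1.18 m².
Net radiated power P_net = εσA(T⁴ − T₀⁴) = 0.173×5.670×10⁻⁸×1.18×(6.35⁴ − 35.9⁴).
T⁴ − T₀⁴ = 1625.90 − 1.66103×10⁶ = -1.65940×10⁶ K⁴, so P_net = -0.0192 W — negative, meaning a net gain of 0.0192 W.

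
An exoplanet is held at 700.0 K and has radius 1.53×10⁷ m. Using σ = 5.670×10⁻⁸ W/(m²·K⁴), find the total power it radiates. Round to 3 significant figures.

P ≈ 4.00×10¹⁹ W

Surface area A = 4πR² = 4π(1.53×10⁷ m)² = 2.94166×10¹⁵ m².
P = σAT⁴ = 5.670×10⁻⁸ × 2.94166×10¹⁵ × (700.0)⁴ = 4.00×10¹⁹ W.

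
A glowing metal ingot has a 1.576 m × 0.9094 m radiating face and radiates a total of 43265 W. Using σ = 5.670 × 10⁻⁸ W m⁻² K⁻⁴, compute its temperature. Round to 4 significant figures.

T ≈ 854.2 K

Area A = 1.576 × 0.9094 = 1.43321 m².
P = σAT⁴ ⇒ T = (P/(σA))^(1/4) = (43265/(5.670×10⁻⁸×1.43321))^(1/4) = 854.2 K.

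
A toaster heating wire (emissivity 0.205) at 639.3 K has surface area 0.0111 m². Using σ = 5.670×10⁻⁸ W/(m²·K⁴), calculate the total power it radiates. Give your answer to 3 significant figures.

Area A = 0.0111 m².
P = εσAT⁴ = 0.205 × 5.670×10⁻⁸ × 0.0111 × (639.3)⁴ = 21.6 W.

P ≈ 21.6 W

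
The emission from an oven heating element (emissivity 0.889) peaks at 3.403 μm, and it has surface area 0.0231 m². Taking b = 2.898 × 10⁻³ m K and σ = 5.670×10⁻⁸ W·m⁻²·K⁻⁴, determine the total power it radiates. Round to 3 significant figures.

Wien's law: T = b/λ_max = 2.898×10⁻³/3.403×10⁻⁶ = 851.602 K.
Area A = 0.0231 m².
Then P = εσAT⁴ = 0.889×5.670×10⁻⁸×0.0231×(851.602)⁴ = 612 W.

P ≈ 612 W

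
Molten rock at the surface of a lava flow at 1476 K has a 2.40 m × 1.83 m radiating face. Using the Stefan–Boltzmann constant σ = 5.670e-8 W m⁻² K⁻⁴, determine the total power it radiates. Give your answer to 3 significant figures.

P ≈ 1.18×10⁶ W

Area A = 2.40 × 1.83 = 4.392 m².
P = σAT⁴ = 5.670×10⁻⁸ × 4.392 × (1476)⁴ = 1.18×10⁶ W.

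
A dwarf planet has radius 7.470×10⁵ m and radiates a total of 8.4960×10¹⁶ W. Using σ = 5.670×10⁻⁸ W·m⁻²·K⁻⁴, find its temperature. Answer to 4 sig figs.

Surface area A = 4πR² = 4π(7.470×10⁵ m)² = 7.01215×10¹² m².
P = σAT⁴ ⇒ T = (P/(σA))^(1/4) = (8.4960×10¹⁶/(5.670×10⁻⁸×7.01215×10¹²))^(1/4) = 679.9 K.

T ≈ 679.9 K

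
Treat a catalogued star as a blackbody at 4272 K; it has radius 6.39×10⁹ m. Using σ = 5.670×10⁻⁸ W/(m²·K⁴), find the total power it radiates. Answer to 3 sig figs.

P ≈ 9.69×10²⁷ W

Surface area A = 4πR² = 4π(6.39×10⁹ m)² = 5.13111×10²⁰ m².
P = σAT⁴ = 5.670×10⁻⁸ × 5.13111×10²⁰ × (4272)⁴ = 9.69×10²⁷ W.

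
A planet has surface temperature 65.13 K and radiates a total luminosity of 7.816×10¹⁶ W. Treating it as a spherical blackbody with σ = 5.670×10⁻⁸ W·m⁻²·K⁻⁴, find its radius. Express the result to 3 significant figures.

L = 4πR²σT⁴ ⇒ R = √(L/(4πσT⁴)).
σT⁴ = 1.02025 W/m², so R = √(7.816×10¹⁶/(4π×1.02025)) = 7.81×10⁷ m.

R ≈ 7.81×10⁷ m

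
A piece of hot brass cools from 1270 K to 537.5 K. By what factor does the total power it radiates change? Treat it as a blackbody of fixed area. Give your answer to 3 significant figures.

P₂/P₁ ≈ 0.0321

P ∝ T⁴, so P₂/P₁ = (T₂/T₁)⁴ = (537.5/1270)⁴ = (0.423228)⁴ = 0.0321.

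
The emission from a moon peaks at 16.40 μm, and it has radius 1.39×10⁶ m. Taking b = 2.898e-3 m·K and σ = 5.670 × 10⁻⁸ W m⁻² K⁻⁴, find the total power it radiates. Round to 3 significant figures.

P ≈ 1.34×10¹⁵ W

Wien's law: T = b/λ_max = 2.898×10⁻³/1.640×10⁻⁵ = 176.707 K.
Surface area A = 4πR² = 4π(1.39×10⁶ m)² = 2.42795×10¹³ m².
Then P = σAT⁴ = 5.670×10⁻⁸×2.42795×10¹³×(176.707)⁴ = 1.34×10¹⁵ W.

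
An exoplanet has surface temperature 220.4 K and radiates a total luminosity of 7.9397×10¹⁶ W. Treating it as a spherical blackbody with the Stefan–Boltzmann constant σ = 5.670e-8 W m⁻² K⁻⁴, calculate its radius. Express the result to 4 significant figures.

R ≈ 6.872×10⁶ m

L = 4πR²σT⁴ ⇒ R = √(L/(4πσT⁴)).
σT⁴ = 133.792 W/m², so R = √(7.9397×10¹⁶/(4π×133.792)) = 6.872×10⁶ m.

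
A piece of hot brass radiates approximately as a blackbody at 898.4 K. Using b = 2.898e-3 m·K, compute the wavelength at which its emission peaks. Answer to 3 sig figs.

Wien's displacement law: λ_max = b/T = (2.898×10⁻³ m·K)/(898.4 K) = 3.226×10⁻⁶ m.
That is 3.23 μm, in the infrared range.

λ_max ≈ 3.23 μm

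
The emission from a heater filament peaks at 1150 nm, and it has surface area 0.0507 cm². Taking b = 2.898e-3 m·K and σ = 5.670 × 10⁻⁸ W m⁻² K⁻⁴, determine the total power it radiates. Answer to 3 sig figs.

Wien's law: T = b/λ_max = 2.898×10⁻³/1.150×10⁻⁶ = 2520.00 K.
Area A = 0.0507 cm² = 5.07×10⁻⁶ m².
Then P = σAT⁴ = 5.670×10⁻⁸×5.07×10⁻⁶×(2520.00)⁴ = 11.6 W.

P ≈ 11.6 W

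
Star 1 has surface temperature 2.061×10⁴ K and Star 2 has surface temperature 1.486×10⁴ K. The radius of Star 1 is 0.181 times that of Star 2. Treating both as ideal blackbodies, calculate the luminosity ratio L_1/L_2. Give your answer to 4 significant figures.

L_1/L_2 ≈ 0.1212

L ∝ R²T⁴, so L_1/L_2 = (R_1/R_2)²(T_1/T_2)⁴ = (0.181)² × (2.061×10⁴/1.486×10⁴)⁴ = 0.032761 × 3.70030 = 0.1212.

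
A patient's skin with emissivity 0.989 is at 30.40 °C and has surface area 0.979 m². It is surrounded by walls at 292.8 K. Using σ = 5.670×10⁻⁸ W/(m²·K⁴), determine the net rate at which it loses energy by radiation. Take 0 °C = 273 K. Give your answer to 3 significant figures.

Net loss ≈ 61.7 W

T = 30.40 °C + 273 = 303.40 K.
Area A = 0.979 m².
Net radiated power P_net = εσA(T⁴ − T₀⁴) = 0.989×5.670×10⁻⁸×0.979×(303.40⁴ − 292.8⁴).
T⁴ − T₀⁴ = 8.47349×10⁹ − 7.34995×10⁹ = 1.12354×10⁹ K⁴, so P_net = 61.7 W.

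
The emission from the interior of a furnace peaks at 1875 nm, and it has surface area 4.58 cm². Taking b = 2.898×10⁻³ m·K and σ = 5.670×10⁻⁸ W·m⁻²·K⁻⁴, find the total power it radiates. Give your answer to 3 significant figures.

P ≈ 148 W

Wien's law: T = b/λ_max = 2.898×10⁻³/1.875×10⁻⁶ = 1545.60 K.
Area A = 4.58 cm² = 4.58×10⁻⁴ m².
Then P = σAT⁴ = 5.670×10⁻⁸×4.58×10⁻⁴×(1545.60)⁴ = 148 W.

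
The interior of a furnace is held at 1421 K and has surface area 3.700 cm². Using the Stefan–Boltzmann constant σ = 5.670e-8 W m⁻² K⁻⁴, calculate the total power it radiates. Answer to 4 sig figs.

P ≈ 85.54 W

Area A = 3.700 cm² = 3.700×10⁻⁴ m².
P = σAT⁴ = 5.670×10⁻⁸ × 3.700×10⁻⁴ × (1421)⁴ = 85.54 W.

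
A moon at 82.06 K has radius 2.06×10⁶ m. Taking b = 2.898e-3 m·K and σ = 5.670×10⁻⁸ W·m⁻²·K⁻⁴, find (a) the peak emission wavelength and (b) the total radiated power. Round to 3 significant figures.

(a) λ_max = b/T = 2.898×10⁻³/82.06 = 3.532×10⁻⁵ m = 35.3 μm.
Surface area A = 4πR² = 4π(2.06×10⁶ m)² = 5.33267×10¹³ m².
(b) P = σAT⁴ = 5.670×10⁻⁸×5.33267×10¹³×(82.06)⁴ = 1.37×10¹⁴ W.

λ_max ≈ 35.3 μm; P ≈ 1.37×10¹⁴ W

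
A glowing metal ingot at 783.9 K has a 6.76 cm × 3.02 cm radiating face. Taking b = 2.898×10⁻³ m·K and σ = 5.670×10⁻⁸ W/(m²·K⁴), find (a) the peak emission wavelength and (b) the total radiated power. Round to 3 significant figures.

(a) λ_max = b/T = 2.898×10⁻³/783.9 = 3.697×10⁻⁶ m = 3.70 μm.
Area A = 0.0676 × 0.0302 = 2.04152×10⁻³ m².
(b) P = σAT⁴ = 5.670×10⁻⁸×2.04152×10⁻³×(783.9)⁴ = 43.7 W.

λ_max ≈ 3.70 μm; P ≈ 43.7 W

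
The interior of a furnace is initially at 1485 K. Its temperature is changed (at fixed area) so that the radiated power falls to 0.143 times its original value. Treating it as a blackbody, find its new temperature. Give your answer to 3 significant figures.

P ∝ T⁴, so T₂/T₁ = (P₂/P₁)^(1/4) = (0.143)^(1/4) = 0.614942.
T₂ = 1485 × 0.614942 = 913 K.

T₂ ≈ 913 K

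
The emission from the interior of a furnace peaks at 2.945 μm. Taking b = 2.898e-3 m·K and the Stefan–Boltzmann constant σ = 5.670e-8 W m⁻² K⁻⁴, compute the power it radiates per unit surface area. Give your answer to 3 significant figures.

Wien's law: T = b/λ_max = 2.898×10⁻³/2.945×10⁻⁶ = 984.041 K.
Then I = σT⁴ = 5.670×10⁻⁸×(984.041)⁴ = 5.32×10⁴ W/m².

I ≈ 5.32×10⁴ W/m²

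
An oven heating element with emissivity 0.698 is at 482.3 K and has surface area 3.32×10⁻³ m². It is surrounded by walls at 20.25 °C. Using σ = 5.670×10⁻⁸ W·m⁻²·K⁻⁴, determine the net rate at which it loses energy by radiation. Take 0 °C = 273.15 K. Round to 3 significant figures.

Surroundings: T = 20.25 °C + 273.15 = 293.40 K.
Area A = 3.32×10⁻³ m².
Net radiated power P_net = εσA(T⁴ − T₀⁴) = 0.698×5.670×10⁻⁸×3.32×10⁻³×(482.3⁴ − 293.40⁴).
T⁴ − T₀⁴ = 5.41089×10¹⁰ − 7.41038×10⁹ = 4.66985×10¹⁰ K⁴, so P_net = 6.14 W.

Net loss ≈ 6.14 W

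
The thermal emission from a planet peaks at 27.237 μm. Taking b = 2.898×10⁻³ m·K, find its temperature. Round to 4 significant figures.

T ≈ 106.4 K

Wien's law gives T = b/λ_max = (2.898×10⁻³ m·K)/(2.7237×10⁻⁵ m) = 106.4 K.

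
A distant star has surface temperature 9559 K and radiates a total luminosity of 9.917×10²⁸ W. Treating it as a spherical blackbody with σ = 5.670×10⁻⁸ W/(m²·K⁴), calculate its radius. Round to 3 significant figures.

R ≈ 4.08×10⁹ m

L = 4πR²σT⁴ ⇒ R = √(L/(4πσT⁴)).
σT⁴ = 4.73405×10⁸ W/m², so R = √(9.917×10²⁸/(4π×4.73405×10⁸)) = 4.08×10⁹ m.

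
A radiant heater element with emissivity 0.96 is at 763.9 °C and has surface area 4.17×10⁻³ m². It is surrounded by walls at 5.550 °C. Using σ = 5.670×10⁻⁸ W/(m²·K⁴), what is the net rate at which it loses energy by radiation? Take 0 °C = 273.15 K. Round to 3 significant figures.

Net loss ≈ 261 W

T = 763.9 °C + 273.15 = 1037.05 K.
Surroundings: T = 5.550 °C + 273.15 = 278.700 K.
Area A = 4.17×10⁻³ m².
Net radiated power P_net = εσA(T⁴ − T₀⁴) = 0.96×5.670×10⁻⁸×4.17×10⁻³×(1037.05⁴ − 278.700⁴).
T⁴ − T₀⁴ = 1.15664×10¹² − 6.03320×10⁹ = 1.15061×10¹² K⁴, so P_net = 261 W.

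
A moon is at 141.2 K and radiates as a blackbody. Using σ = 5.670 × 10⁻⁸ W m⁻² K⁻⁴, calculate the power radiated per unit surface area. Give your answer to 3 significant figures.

Stefan–Boltzmann: I = σT⁴ = 5.670×10⁻⁸ × (141.2)⁴ = 22.5 W/m².

I ≈ 22.5 W/m²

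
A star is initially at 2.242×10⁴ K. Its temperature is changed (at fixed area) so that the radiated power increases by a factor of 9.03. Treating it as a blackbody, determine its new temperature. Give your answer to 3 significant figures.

T₂ ≈ 3.89×10⁴ K

P ∝ T⁴, so T₂/T₁ = (P₂/P₁)^(1/4) = (9.03)^(1/4) = 1.73349.
T₂ = 2.242×10⁴ × 1.73349 = 3.89×10⁴ K.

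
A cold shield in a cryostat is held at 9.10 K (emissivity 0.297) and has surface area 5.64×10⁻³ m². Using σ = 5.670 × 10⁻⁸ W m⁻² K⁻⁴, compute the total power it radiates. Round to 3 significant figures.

P ≈ 6.51×10⁻⁷ W

Area A = 5.64×10⁻³ m².
P = εσAT⁴ = 0.297 × 5.670×10⁻⁸ × 5.64×10⁻³ × (9.10)⁴ = 6.51×10⁻⁷ W.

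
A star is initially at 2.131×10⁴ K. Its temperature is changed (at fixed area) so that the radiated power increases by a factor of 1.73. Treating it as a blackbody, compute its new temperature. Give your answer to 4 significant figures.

P ∝ T⁴, so T₂/T₁ = (P₂/P₁)^(1/4) = (1.73)^(1/4) = 1.14686.
T₂ = 2.131×10⁴ × 1.14686 = 2.444×10⁴ K.

T₂ ≈ 2.444×10⁴ K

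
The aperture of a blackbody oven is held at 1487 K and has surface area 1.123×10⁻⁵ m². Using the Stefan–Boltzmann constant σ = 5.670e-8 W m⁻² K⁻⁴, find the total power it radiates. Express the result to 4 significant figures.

P ≈ 3.113 W

Area A = 1.123×10⁻⁵ m².
P = σAT⁴ = 5.670×10⁻⁸ × 1.123×10⁻⁵ × (1487)⁴ = 3.113 W.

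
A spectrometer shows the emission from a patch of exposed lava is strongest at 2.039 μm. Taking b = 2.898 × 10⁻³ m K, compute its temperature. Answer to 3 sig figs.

Wien's law gives T = b/λ_max = (2.898×10⁻³ m·K)/(2.039×10⁻⁶ m) = 1.42×10³ K.

T ≈ 1.42×10³ K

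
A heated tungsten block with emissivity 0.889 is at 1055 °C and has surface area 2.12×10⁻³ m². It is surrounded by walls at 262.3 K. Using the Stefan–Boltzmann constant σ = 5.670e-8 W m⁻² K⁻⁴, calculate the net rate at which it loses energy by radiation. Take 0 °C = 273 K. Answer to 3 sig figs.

Net loss ≈ 332 W

T = 1055 °C + 273 = 1328 K.
Area A = 2.12×10⁻³ m².
Net radiated power P_net = εσA(T⁴ − T₀⁴) = 0.889×5.670×10⁻⁸×2.12×10⁻³×(1328⁴ − 262.3⁴).
T⁴ − T₀⁴ = 3.11023×10¹² − 4.73362×10⁹ = 3.10550×10¹² K⁴, so P_net = 332 W.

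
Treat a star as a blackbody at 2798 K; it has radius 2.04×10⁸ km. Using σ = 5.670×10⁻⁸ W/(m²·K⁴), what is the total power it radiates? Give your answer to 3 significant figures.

Surface area A = 4πR² = 4π(2.04×10¹¹ m)² = 5.22962×10²³ m².
P = σAT⁴ = 5.670×10⁻⁸ × 5.22962×10²³ × (2798)⁴ = 1.82×10³⁰ W.

P ≈ 1.82×10³⁰ W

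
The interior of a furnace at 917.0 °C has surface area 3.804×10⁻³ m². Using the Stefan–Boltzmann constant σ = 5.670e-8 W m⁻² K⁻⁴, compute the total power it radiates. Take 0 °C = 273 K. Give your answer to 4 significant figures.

P ≈ 432.5 W

T = 917.0 °C + 273 = 1190.0 K.
Area A = 3.804×10⁻³ m².
P = σAT⁴ = 5.670×10⁻⁸ × 3.804×10⁻³ × (1190.0)⁴ = 432.5 W.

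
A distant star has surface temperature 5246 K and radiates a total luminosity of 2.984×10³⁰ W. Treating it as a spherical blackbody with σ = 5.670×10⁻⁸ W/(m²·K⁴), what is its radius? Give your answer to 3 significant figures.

L = 4πR²σT⁴ ⇒ R = √(L/(4πσT⁴)).
σT⁴ = 4.29434×10⁷ W/m², so R = √(2.984×10³⁰/(4π×4.29434×10⁷)) = 7.44×10¹⁰ m.

R ≈ 7.44×10¹⁰ m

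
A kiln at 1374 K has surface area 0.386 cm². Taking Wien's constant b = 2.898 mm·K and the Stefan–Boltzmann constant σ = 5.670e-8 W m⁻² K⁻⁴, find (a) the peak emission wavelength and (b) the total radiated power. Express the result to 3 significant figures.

(a) λ_max = b/T = 2.898×10⁻³/1374 = 2.109×10⁻⁶ m = 2.11×10³ nm.
Area A = 0.386 cm² = 3.86×10⁻⁵ m².
(b) P = σAT⁴ = 5.670×10⁻⁸×3.86×10⁻⁵×(1374)⁴ = 7.80 W.

λ_max ≈ 2.11×10³ nm; P ≈ 7.80 W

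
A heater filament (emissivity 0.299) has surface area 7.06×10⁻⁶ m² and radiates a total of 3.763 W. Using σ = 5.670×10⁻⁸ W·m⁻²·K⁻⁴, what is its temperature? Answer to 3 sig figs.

T ≈ 2.37×10³ K

Area A = 7.06×10⁻⁶ m².
P = εσAT⁴ ⇒ T = (P/(εσA))^(1/4) = (3.763/(0.299×5.670×10⁻⁸×7.06×10⁻⁶))^(1/4) = 2.37×10³ K.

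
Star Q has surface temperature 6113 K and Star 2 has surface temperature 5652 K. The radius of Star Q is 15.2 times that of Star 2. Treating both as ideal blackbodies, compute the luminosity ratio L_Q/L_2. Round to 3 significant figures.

L ∝ R²T⁴, so L_Q/L_2 = (R_Q/R_2)²(T_Q/T_2)⁴ = (15.2)² × (6113/5652)⁴ = 231.04 × 1.36839 = 316.

L_Q/L_2 ≈ 316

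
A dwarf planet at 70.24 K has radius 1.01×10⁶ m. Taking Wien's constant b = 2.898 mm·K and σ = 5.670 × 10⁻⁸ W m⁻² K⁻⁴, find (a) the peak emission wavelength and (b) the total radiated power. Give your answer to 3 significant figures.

λ_max ≈ 41.3 μm; P ≈ 1.77×10¹³ W

(a) λ_max = b/T = 2.898×10⁻³/70.24 = 4.126×10⁻⁵ m = 41.3 μm.
Surface area A = 4πR² = 4π(1.01×10⁶ m)² = 1.28190×10¹³ m².
(b) P = σAT⁴ = 5.670×10⁻⁸×1.28190×10¹³×(70.24)⁴ = 1.77×10¹³ W.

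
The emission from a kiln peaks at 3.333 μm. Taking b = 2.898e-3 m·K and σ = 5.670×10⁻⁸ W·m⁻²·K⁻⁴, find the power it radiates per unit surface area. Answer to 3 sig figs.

I ≈ 3.24×10⁴ W/m²

Wien's law: T = b/λ_max = 2.898×10⁻³/3.333×10⁻⁶ = 869.487 K.
Then I = σT⁴ = 5.670×10⁻⁸×(869.487)⁴ = 3.24×10⁴ W/m².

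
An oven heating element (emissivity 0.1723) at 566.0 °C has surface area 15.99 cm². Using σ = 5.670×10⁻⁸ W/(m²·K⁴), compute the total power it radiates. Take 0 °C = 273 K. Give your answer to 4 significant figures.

P ≈ 7.740 W

T = 566.0 °C + 273 = 839.0 K.
Area A = 15.99 cm² = 1.599×10⁻³ m².
P = εσAT⁴ = 0.1723 × 5.670×10⁻⁸ × 1.599×10⁻³ × (839.0)⁴ = 7.740 W.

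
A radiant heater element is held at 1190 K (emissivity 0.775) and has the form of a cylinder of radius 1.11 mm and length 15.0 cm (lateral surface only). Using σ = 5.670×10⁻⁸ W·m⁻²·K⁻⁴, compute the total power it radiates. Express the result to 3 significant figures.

P ≈ 92.2 W

Lateral area A = 2πrL = 2π×1.11×10⁻³×0.150 = 1.04615×10⁻³ m².
P = εσAT⁴ = 0.775 × 5.670×10⁻⁸ × 1.04615×10⁻³ × (1190)⁴ = 92.2 W.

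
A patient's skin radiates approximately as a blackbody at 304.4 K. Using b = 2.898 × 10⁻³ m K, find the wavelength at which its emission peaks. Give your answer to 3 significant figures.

λ_max ≈ 9.52 μm

Wien's displacement law: λ_max = b/T = (2.898×10⁻³ m·K)/(304.4 K) = 9.520×10⁻⁶ m.
That is 9.52 μm, in the infrared range.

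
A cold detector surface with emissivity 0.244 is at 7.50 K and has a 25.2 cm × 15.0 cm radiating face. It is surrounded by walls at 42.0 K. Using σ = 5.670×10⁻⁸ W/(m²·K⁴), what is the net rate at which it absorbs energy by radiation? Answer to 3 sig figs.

Area A = 0.252 × 0.150 = 0.0378 m².
Net radiated power P_net = εσA(T⁴ − T₀⁴) = 0.244×5.670×10⁻⁸×0.0378×(7.50⁴ − 42.0⁴).
T⁴ − T₀⁴ = 3164.06 − 3.11170×10⁶ = -3.10854×10⁶ K⁴, so P_net = -1.63×10⁻³ W — negative, meaning a net gain of 1.63×10⁻³ W.

Net gain ≈ 1.63×10⁻³ W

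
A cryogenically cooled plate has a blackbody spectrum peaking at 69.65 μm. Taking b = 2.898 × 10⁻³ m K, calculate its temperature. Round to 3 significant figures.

Wien's law gives T = b/λ_max = (2.898×10⁻³ m·K)/(6.965×10⁻⁵ m) = 41.6 K.

T ≈ 41.6 K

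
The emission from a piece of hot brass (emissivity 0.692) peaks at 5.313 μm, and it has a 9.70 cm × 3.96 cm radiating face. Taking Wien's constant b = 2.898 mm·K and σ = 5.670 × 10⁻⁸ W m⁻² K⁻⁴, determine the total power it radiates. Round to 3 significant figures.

Wien's law: T = b/λ_max = 2.898×10⁻³/5.313×10⁻⁶ = 545.455 K.
Area A = 0.0970 × 0.0396 = 3.8412×10⁻³ m².
Then P = εσAT⁴ = 0.692×5.670×10⁻⁸×3.8412×10⁻³×(545.455)⁴ = 13.3 W.

P ≈ 13.3 W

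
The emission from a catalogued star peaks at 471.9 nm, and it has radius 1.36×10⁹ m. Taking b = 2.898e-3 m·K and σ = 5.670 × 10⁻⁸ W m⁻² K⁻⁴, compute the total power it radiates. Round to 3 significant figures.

Wien's law: T = b/λ_max = 2.898×10⁻³/4.719×10⁻⁷ = 6141.13 K.
Surface area A = 4πR² = 4π(1.36×10⁹ m)² = 2.32428×10¹⁹ m².
Then P = σAT⁴ = 5.670×10⁻⁸×2.32428×10¹⁹×(6141.13)⁴ = 1.87×10²⁷ W.

P ≈ 1.87×10²⁷ W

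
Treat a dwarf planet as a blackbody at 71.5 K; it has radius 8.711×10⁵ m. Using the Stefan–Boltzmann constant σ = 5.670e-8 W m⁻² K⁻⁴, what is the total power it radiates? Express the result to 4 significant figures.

Surface area A = 4πR² = 4π(8.711×10⁵ m)² = 9.53555×10¹² m².
P = σAT⁴ = 5.670×10⁻⁸ × 9.53555×10¹² × (71.5)⁴ = 1.413×10¹³ W.

P ≈ 1.413×10¹³ W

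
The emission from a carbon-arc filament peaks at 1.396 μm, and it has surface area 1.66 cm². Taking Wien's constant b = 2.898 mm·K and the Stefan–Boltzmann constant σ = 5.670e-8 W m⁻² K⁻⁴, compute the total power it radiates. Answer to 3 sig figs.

P ≈ 175 W

Wien's law: T = b/λ_max = 2.898×10⁻³/1.396×10⁻⁶ = 2075.93 K.
Area A = 1.66 cm² = 1.66×10⁻⁴ m².
Then P = σAT⁴ = 5.670×10⁻⁸×1.66×10⁻⁴×(2075.93)⁴ = 175 W.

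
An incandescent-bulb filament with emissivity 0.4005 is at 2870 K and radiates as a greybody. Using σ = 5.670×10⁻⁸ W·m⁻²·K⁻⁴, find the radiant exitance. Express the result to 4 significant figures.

I ≈ 1.541×10⁶ W/m²

Stefan–Boltzmann: I = εσT⁴ = 0.4005 × 5.670×10⁻⁸ × (2870)⁴ = 1.541×10⁶ W/m².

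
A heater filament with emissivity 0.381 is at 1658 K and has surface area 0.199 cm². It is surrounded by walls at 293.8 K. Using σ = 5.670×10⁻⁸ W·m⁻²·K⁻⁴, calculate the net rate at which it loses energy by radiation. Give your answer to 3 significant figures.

Area A = 0.199 cm² = 1.99×10⁻⁵ m².
Net radiated power P_net = εσA(T⁴ − T₀⁴) = 0.381×5.670×10⁻⁸×1.99×10⁻⁵×(1658⁴ − 293.8⁴).
T⁴ − T₀⁴ = 7.55680×10¹² − 7.45087×10⁹ = 7.54935×10¹² K⁴, so P_net = 3.25 W.

Net loss ≈ 3.25 W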